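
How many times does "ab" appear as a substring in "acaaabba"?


Searching for "ab" in "acaaabba"
Scanning each position:
  Position 0: "ac" => no
  Position 1: "ca" => no
  Position 2: "aa" => no
  Position 3: "aa" => no
  Position 4: "ab" => MATCH
  Position 5: "bb" => no
  Position 6: "ba" => no
Total occurrences: 1

1


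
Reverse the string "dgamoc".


Input: dgamoc
Reading characters right to left:
  Position 5: 'c'
  Position 4: 'o'
  Position 3: 'm'
  Position 2: 'a'
  Position 1: 'g'
  Position 0: 'd'
Reversed: comagd

comagd


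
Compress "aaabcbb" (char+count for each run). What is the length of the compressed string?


Input: aaabcbb
Runs:
  'a' x 3 => "a3"
  'b' x 1 => "b1"
  'c' x 1 => "c1"
  'b' x 2 => "b2"
Compressed: "a3b1c1b2"
Compressed length: 8

8


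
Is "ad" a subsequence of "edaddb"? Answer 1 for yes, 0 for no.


Check if "ad" is a subsequence of "edaddb"
Greedy scan:
  Position 0 ('e'): no match needed
  Position 1 ('d'): no match needed
  Position 2 ('a'): matches sub[0] = 'a'
  Position 3 ('d'): matches sub[1] = 'd'
  Position 4 ('d'): no match needed
  Position 5 ('b'): no match needed
All 2 characters matched => is a subsequence

1


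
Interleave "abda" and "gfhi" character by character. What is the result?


Interleaving "abda" and "gfhi":
  Position 0: 'a' from first, 'g' from second => "ag"
  Position 1: 'b' from first, 'f' from second => "bf"
  Position 2: 'd' from first, 'h' from second => "dh"
  Position 3: 'a' from first, 'i' from second => "ai"
Result: agbfdhai

agbfdhai


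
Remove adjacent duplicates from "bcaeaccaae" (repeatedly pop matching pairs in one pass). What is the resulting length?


Input: bcaeaccaae
Stack-based adjacent duplicate removal:
  Read 'b': push. Stack: b
  Read 'c': push. Stack: bc
  Read 'a': push. Stack: bca
  Read 'e': push. Stack: bcae
  Read 'a': push. Stack: bcaea
  Read 'c': push. Stack: bcaeac
  Read 'c': matches stack top 'c' => pop. Stack: bcaea
  Read 'a': matches stack top 'a' => pop. Stack: bcae
  Read 'a': push. Stack: bcaea
  Read 'e': push. Stack: bcaeae
Final stack: "bcaeae" (length 6)

6


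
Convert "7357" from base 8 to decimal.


Input: "7357" in base 8
Positional expansion:
  Digit '7' (value 7) x 8^3 = 3584
  Digit '3' (value 3) x 8^2 = 192
  Digit '5' (value 5) x 8^1 = 40
  Digit '7' (value 7) x 8^0 = 7
Sum = 3823

3823


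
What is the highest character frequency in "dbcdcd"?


Input: dbcdcd
Character counts:
  'b': 1
  'c': 2
  'd': 3
Maximum frequency: 3

3


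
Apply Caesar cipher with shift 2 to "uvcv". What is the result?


Caesar cipher: shift "uvcv" by 2
  'u' (pos 20) + 2 = pos 22 = 'w'
  'v' (pos 21) + 2 = pos 23 = 'x'
  'c' (pos 2) + 2 = pos 4 = 'e'
  'v' (pos 21) + 2 = pos 23 = 'x'
Result: wxex

wxex


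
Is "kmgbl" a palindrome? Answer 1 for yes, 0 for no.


Input: kmgbl
Reversed: lbgmk
  Compare pos 0 ('k') with pos 4 ('l'): MISMATCH
  Compare pos 1 ('m') with pos 3 ('b'): MISMATCH
Result: not a palindrome

0


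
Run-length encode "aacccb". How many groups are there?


Input: aacccb
Scanning for consecutive runs:
  Group 1: 'a' x 2 (positions 0-1)
  Group 2: 'c' x 3 (positions 2-4)
  Group 3: 'b' x 1 (positions 5-5)
Total groups: 3

3


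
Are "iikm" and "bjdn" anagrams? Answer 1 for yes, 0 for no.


Strings: "iikm", "bjdn"
Sorted first:  iikm
Sorted second: bdjn
Differ at position 0: 'i' vs 'b' => not anagrams

0


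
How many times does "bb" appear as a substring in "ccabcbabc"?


Searching for "bb" in "ccabcbabc"
Scanning each position:
  Position 0: "cc" => no
  Position 1: "ca" => no
  Position 2: "ab" => no
  Position 3: "bc" => no
  Position 4: "cb" => no
  Position 5: "ba" => no
  Position 6: "ab" => no
  Position 7: "bc" => no
Total occurrences: 0

0


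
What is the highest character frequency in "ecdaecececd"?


Input: ecdaecececd
Character counts:
  'a': 1
  'c': 4
  'd': 2
  'e': 4
Maximum frequency: 4

4


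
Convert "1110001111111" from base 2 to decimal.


Input: "1110001111111" in base 2
Positional expansion:
  Digit '1' (value 1) x 2^12 = 4096
  Digit '1' (value 1) x 2^11 = 2048
  Digit '1' (value 1) x 2^10 = 1024
  Digit '0' (value 0) x 2^9 = 0
  Digit '0' (value 0) x 2^8 = 0
  Digit '0' (value 0) x 2^7 = 0
  Digit '1' (value 1) x 2^6 = 64
  Digit '1' (value 1) x 2^5 = 32
  Digit '1' (value 1) x 2^4 = 16
  Digit '1' (value 1) x 2^3 = 8
  Digit '1' (value 1) x 2^2 = 4
  Digit '1' (value 1) x 2^1 = 2
  Digit '1' (value 1) x 2^0 = 1
Sum = 7295

7295


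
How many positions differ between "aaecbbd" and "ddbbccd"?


Comparing "aaecbbd" and "ddbbccd" position by position:
  Position 0: 'a' vs 'd' => DIFFER
  Position 1: 'a' vs 'd' => DIFFER
  Position 2: 'e' vs 'b' => DIFFER
  Position 3: 'c' vs 'b' => DIFFER
  Position 4: 'b' vs 'c' => DIFFER
  Position 5: 'b' vs 'c' => DIFFER
  Position 6: 'd' vs 'd' => same
Positions that differ: 6

6


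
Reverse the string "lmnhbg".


Input: lmnhbg
Reading characters right to left:
  Position 5: 'g'
  Position 4: 'b'
  Position 3: 'h'
  Position 2: 'n'
  Position 1: 'm'
  Position 0: 'l'
Reversed: gbhnml

gbhnml


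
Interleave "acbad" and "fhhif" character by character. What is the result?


Interleaving "acbad" and "fhhif":
  Position 0: 'a' from first, 'f' from second => "af"
  Position 1: 'c' from first, 'h' from second => "ch"
  Position 2: 'b' from first, 'h' from second => "bh"
  Position 3: 'a' from first, 'i' from second => "ai"
  Position 4: 'd' from first, 'f' from second => "df"
Result: afchbhaidf

afchbhaidf


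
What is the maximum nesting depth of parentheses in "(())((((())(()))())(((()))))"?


Input: "(())((((())(()))())(((()))))"
Tracking depth:
  Position 0 '(': depth becomes 1
  Position 1 '(': depth becomes 2
  Position 2 ')': depth becomes 1
  Position 3 ')': depth becomes 0
  Position 4 '(': depth becomes 1
  Position 5 '(': depth becomes 2
  Position 6 '(': depth becomes 3
  Position 7 '(': depth becomes 4
  Position 8 '(': depth becomes 5
  Position 9 ')': depth becomes 4
  Position 10 ')': depth becomes 3
  Position 11 '(': depth becomes 4
  Position 12 '(': depth becomes 5
  Position 13 ')': depth becomes 4
  Position 14 ')': depth becomes 3
  Position 15 ')': depth becomes 2
  Position 16 '(': depth becomes 3
  Position 17 ')': depth becomes 2
  Position 18 ')': depth becomes 1
  Position 19 '(': depth becomes 2
  Position 20 '(': depth becomes 3
  Position 21 '(': depth becomes 4
  Position 22 '(': depth becomes 5
  Position 23 ')': depth becomes 4
  Position 24 ')': depth becomes 3
  Position 25 ')': depth becomes 2
  Position 26 ')': depth becomes 1
  Position 27 ')': depth becomes 0
Maximum depth reached: 5

5


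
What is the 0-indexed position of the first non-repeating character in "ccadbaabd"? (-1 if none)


Input: ccadbaabd
Character frequencies:
  'a': 3
  'b': 2
  'c': 2
  'd': 2
Scanning left to right for freq == 1:
  Position 0 ('c'): freq=2, skip
  Position 1 ('c'): freq=2, skip
  Position 2 ('a'): freq=3, skip
  Position 3 ('d'): freq=2, skip
  Position 4 ('b'): freq=2, skip
  Position 5 ('a'): freq=3, skip
  Position 6 ('a'): freq=3, skip
  Position 7 ('b'): freq=2, skip
  Position 8 ('d'): freq=2, skip
  No unique character found => answer = -1

-1


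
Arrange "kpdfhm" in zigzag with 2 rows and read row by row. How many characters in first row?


Zigzag "kpdfhm" into 2 rows:
Placing characters:
  'k' => row 0
  'p' => row 1
  'd' => row 0
  'f' => row 1
  'h' => row 0
  'm' => row 1
Rows:
  Row 0: "kdh"
  Row 1: "pfm"
First row length: 3

3


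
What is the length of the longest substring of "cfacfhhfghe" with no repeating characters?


Input: "cfacfhhfghe"
Sliding window (track last position of each char):
  Position 0 ('c'): window [0,0] length 1 -- new best
  Position 1 ('f'): window [0,1] length 2 -- new best
  Position 2 ('a'): window [0,2] length 3 -- new best
  Position 3 ('c'): repeat (last at 0), move window start to 1
  Position 3 ('c'): window [1,3] length 3
  Position 4 ('f'): repeat (last at 1), move window start to 2
  Position 4 ('f'): window [2,4] length 3
  Position 5 ('h'): window [2,5] length 4 -- new best
  Position 6 ('h'): repeat (last at 5), move window start to 6
  Position 6 ('h'): window [6,6] length 1
  Position 7 ('f'): window [6,7] length 2
  Position 8 ('g'): window [6,8] length 3
  Position 9 ('h'): repeat (last at 6), move window start to 7
  Position 9 ('h'): window [7,9] length 3
  Position 10 ('e'): window [7,10] length 4
Longest substring with no repeats: "acfh" with length 4

4


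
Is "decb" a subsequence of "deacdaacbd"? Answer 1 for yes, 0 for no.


Check if "decb" is a subsequence of "deacdaacbd"
Greedy scan:
  Position 0 ('d'): matches sub[0] = 'd'
  Position 1 ('e'): matches sub[1] = 'e'
  Position 2 ('a'): no match needed
  Position 3 ('c'): matches sub[2] = 'c'
  Position 4 ('d'): no match needed
  Position 5 ('a'): no match needed
  Position 6 ('a'): no match needed
  Position 7 ('c'): no match needed
  Position 8 ('b'): matches sub[3] = 'b'
  Position 9 ('d'): no match needed
All 4 characters matched => is a subsequence

1


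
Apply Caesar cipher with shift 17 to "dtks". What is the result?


Caesar cipher: shift "dtks" by 17
  'd' (pos 3) + 17 = pos 20 = 'u'
  't' (pos 19) + 17 = pos 10 = 'k'
  'k' (pos 10) + 17 = pos 1 = 'b'
  's' (pos 18) + 17 = pos 9 = 'j'
Result: ukbj

ukbj


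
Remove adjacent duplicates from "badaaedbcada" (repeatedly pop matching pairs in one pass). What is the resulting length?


Input: badaaedbcada
Stack-based adjacent duplicate removal:
  Read 'b': push. Stack: b
  Read 'a': push. Stack: ba
  Read 'd': push. Stack: bad
  Read 'a': push. Stack: bada
  Read 'a': matches stack top 'a' => pop. Stack: bad
  Read 'e': push. Stack: bade
  Read 'd': push. Stack: baded
  Read 'b': push. Stack: badedb
  Read 'c': push. Stack: badedbc
  Read 'a': push. Stack: badedbca
  Read 'd': push. Stack: badedbcad
  Read 'a': push. Stack: badedbcada
Final stack: "badedbcada" (length 10)

10


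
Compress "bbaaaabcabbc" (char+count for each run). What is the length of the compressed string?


Input: bbaaaabcabbc
Runs:
  'b' x 2 => "b2"
  'a' x 4 => "a4"
  'b' x 1 => "b1"
  'c' x 1 => "c1"
  'a' x 1 => "a1"
  'b' x 2 => "b2"
  'c' x 1 => "c1"
Compressed: "b2a4b1c1a1b2c1"
Compressed length: 14

14


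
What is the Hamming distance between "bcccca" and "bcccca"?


Comparing "bcccca" and "bcccca" position by position:
  Position 0: 'b' vs 'b' => same
  Position 1: 'c' vs 'c' => same
  Position 2: 'c' vs 'c' => same
  Position 3: 'c' vs 'c' => same
  Position 4: 'c' vs 'c' => same
  Position 5: 'a' vs 'a' => same
Total differences (Hamming distance): 0

0


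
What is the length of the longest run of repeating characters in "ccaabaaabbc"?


Input: "ccaabaaabbc"
Scanning for longest run:
  Position 1 ('c'): continues run of 'c', length=2
  Position 2 ('a'): new char, reset run to 1
  Position 3 ('a'): continues run of 'a', length=2
  Position 4 ('b'): new char, reset run to 1
  Position 5 ('a'): new char, reset run to 1
  Position 6 ('a'): continues run of 'a', length=2
  Position 7 ('a'): continues run of 'a', length=3
  Position 8 ('b'): new char, reset run to 1
  Position 9 ('b'): continues run of 'b', length=2
  Position 10 ('c'): new char, reset run to 1
Longest run: 'a' with length 3

3


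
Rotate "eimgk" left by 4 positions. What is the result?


Input: "eimgk", rotate left by 4
First 4 characters: "eimg"
Remaining characters: "k"
Concatenate remaining + first: "k" + "eimg" = "keimg"

keimg


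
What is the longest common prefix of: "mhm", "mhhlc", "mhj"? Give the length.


Words: mhm, mhhlc, mhj
  Position 0: all 'm' => match
  Position 1: all 'h' => match
  Position 2: ('m', 'h', 'j') => mismatch, stop
LCP = "mh" (length 2)

2


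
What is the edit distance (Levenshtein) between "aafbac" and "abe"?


Computing edit distance: "aafbac" -> "abe"
DP table:
           a    b    e
      0    1    2    3
  a   1    0    1    2
  a   2    1    1    2
  f   3    2    2    2
  b   4    3    2    3
  a   5    4    3    3
  c   6    5    4    4
Edit distance = dp[6][3] = 4

4


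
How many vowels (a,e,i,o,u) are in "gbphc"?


Input: gbphc
Checking each character:
  'g' at position 0: consonant
  'b' at position 1: consonant
  'p' at position 2: consonant
  'h' at position 3: consonant
  'c' at position 4: consonant
Total vowels: 0

0


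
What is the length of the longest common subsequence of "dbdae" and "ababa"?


LCS of "dbdae" and "ababa"
DP table:
           a    b    a    b    a
      0    0    0    0    0    0
  d   0    0    0    0    0    0
  b   0    0    1    1    1    1
  d   0    0    1    1    1    1
  a   0    1    1    2    2    2
  e   0    1    1    2    2    2
LCS length = dp[5][5] = 2

2


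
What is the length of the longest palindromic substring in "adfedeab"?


Input: "adfedeab"
Checking substrings for palindromes:
  [3:6] "ede" (len 3) => palindrome
Longest palindromic substring: "ede" with length 3

3


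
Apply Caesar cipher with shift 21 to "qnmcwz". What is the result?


Caesar cipher: shift "qnmcwz" by 21
  'q' (pos 16) + 21 = pos 11 = 'l'
  'n' (pos 13) + 21 = pos 8 = 'i'
  'm' (pos 12) + 21 = pos 7 = 'h'
  'c' (pos 2) + 21 = pos 23 = 'x'
  'w' (pos 22) + 21 = pos 17 = 'r'
  'z' (pos 25) + 21 = pos 20 = 'u'
Result: lihxru

lihxru


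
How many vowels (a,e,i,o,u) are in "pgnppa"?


Input: pgnppa
Checking each character:
  'p' at position 0: consonant
  'g' at position 1: consonant
  'n' at position 2: consonant
  'p' at position 3: consonant
  'p' at position 4: consonant
  'a' at position 5: vowel (running total: 1)
Total vowels: 1

1


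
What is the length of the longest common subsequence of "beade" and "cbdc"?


LCS of "beade" and "cbdc"
DP table:
           c    b    d    c
      0    0    0    0    0
  b   0    0    1    1    1
  e   0    0    1    1    1
  a   0    0    1    1    1
  d   0    0    1    2    2
  e   0    0    1    2    2
LCS length = dp[5][4] = 2

2


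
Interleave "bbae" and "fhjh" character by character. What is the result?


Interleaving "bbae" and "fhjh":
  Position 0: 'b' from first, 'f' from second => "bf"
  Position 1: 'b' from first, 'h' from second => "bh"
  Position 2: 'a' from first, 'j' from second => "aj"
  Position 3: 'e' from first, 'h' from second => "eh"
Result: bfbhajeh

bfbhajeh


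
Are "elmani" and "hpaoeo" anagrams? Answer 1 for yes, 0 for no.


Strings: "elmani", "hpaoeo"
Sorted first:  aeilmn
Sorted second: aehoop
Differ at position 2: 'i' vs 'h' => not anagrams

0


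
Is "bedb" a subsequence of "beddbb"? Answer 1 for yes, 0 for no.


Check if "bedb" is a subsequence of "beddbb"
Greedy scan:
  Position 0 ('b'): matches sub[0] = 'b'
  Position 1 ('e'): matches sub[1] = 'e'
  Position 2 ('d'): matches sub[2] = 'd'
  Position 3 ('d'): no match needed
  Position 4 ('b'): matches sub[3] = 'b'
  Position 5 ('b'): no match needed
All 4 characters matched => is a subsequence

1


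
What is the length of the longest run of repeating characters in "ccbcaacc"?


Input: "ccbcaacc"
Scanning for longest run:
  Position 1 ('c'): continues run of 'c', length=2
  Position 2 ('b'): new char, reset run to 1
  Position 3 ('c'): new char, reset run to 1
  Position 4 ('a'): new char, reset run to 1
  Position 5 ('a'): continues run of 'a', length=2
  Position 6 ('c'): new char, reset run to 1
  Position 7 ('c'): continues run of 'c', length=2
Longest run: 'c' with length 2

2


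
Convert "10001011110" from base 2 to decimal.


Input: "10001011110" in base 2
Positional expansion:
  Digit '1' (value 1) x 2^10 = 1024
  Digit '0' (value 0) x 2^9 = 0
  Digit '0' (value 0) x 2^8 = 0
  Digit '0' (value 0) x 2^7 = 0
  Digit '1' (value 1) x 2^6 = 64
  Digit '0' (value 0) x 2^5 = 0
  Digit '1' (value 1) x 2^4 = 16
  Digit '1' (value 1) x 2^3 = 8
  Digit '1' (value 1) x 2^2 = 4
  Digit '1' (value 1) x 2^1 = 2
  Digit '0' (value 0) x 2^0 = 0
Sum = 1118

1118


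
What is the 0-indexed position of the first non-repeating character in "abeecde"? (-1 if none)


Input: abeecde
Character frequencies:
  'a': 1
  'b': 1
  'c': 1
  'd': 1
  'e': 3
Scanning left to right for freq == 1:
  Position 0 ('a'): unique! => answer = 0

0


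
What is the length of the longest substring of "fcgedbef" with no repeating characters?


Input: "fcgedbef"
Sliding window (track last position of each char):
  Position 0 ('f'): window [0,0] length 1 -- new best
  Position 1 ('c'): window [0,1] length 2 -- new best
  Position 2 ('g'): window [0,2] length 3 -- new best
  Position 3 ('e'): window [0,3] length 4 -- new best
  Position 4 ('d'): window [0,4] length 5 -- new best
  Position 5 ('b'): window [0,5] length 6 -- new best
  Position 6 ('e'): repeat (last at 3), move window start to 4
  Position 6 ('e'): window [4,6] length 3
  Position 7 ('f'): window [4,7] length 4
Longest substring with no repeats: "fcgedb" with length 6

6


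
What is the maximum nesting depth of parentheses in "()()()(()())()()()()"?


Input: "()()()(()())()()()()"
Tracking depth:
  Position 0 '(': depth becomes 1
  Position 1 ')': depth becomes 0
  Position 2 '(': depth becomes 1
  Position 3 ')': depth becomes 0
  Position 4 '(': depth becomes 1
  Position 5 ')': depth becomes 0
  Position 6 '(': depth becomes 1
  Position 7 '(': depth becomes 2
  Position 8 ')': depth becomes 1
  Position 9 '(': depth becomes 2
  Position 10 ')': depth becomes 1
  Position 11 ')': depth becomes 0
  Position 12 '(': depth becomes 1
  Position 13 ')': depth becomes 0
  Position 14 '(': depth becomes 1
  Position 15 ')': depth becomes 0
  Position 16 '(': depth becomes 1
  Position 17 ')': depth becomes 0
  Position 18 '(': depth becomes 1
  Position 19 ')': depth becomes 0
Maximum depth reached: 2

2


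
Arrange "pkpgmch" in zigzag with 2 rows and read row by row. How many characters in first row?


Zigzag "pkpgmch" into 2 rows:
Placing characters:
  'p' => row 0
  'k' => row 1
  'p' => row 0
  'g' => row 1
  'm' => row 0
  'c' => row 1
  'h' => row 0
Rows:
  Row 0: "ppmh"
  Row 1: "kgc"
First row length: 4

4


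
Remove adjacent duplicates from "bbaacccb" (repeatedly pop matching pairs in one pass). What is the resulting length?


Input: bbaacccb
Stack-based adjacent duplicate removal:
  Read 'b': push. Stack: b
  Read 'b': matches stack top 'b' => pop. Stack: (empty)
  Read 'a': push. Stack: a
  Read 'a': matches stack top 'a' => pop. Stack: (empty)
  Read 'c': push. Stack: c
  Read 'c': matches stack top 'c' => pop. Stack: (empty)
  Read 'c': push. Stack: c
  Read 'b': push. Stack: cb
Final stack: "cb" (length 2)

2


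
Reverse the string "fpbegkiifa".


Input: fpbegkiifa
Reading characters right to left:
  Position 9: 'a'
  Position 8: 'f'
  Position 7: 'i'
  Position 6: 'i'
  Position 5: 'k'
  Position 4: 'g'
  Position 3: 'e'
  Position 2: 'b'
  Position 1: 'p'
  Position 0: 'f'
Reversed: afiikgebpf

afiikgebpf


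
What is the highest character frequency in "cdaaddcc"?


Input: cdaaddcc
Character counts:
  'a': 2
  'c': 3
  'd': 3
Maximum frequency: 3

3


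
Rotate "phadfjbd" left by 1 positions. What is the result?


Input: "phadfjbd", rotate left by 1
First 1 characters: "p"
Remaining characters: "hadfjbd"
Concatenate remaining + first: "hadfjbd" + "p" = "hadfjbdp"

hadfjbdp


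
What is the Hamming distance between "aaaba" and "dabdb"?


Comparing "aaaba" and "dabdb" position by position:
  Position 0: 'a' vs 'd' => differ
  Position 1: 'a' vs 'a' => same
  Position 2: 'a' vs 'b' => differ
  Position 3: 'b' vs 'd' => differ
  Position 4: 'a' vs 'b' => differ
Total differences (Hamming distance): 4

4


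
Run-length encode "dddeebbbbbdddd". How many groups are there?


Input: dddeebbbbbdddd
Scanning for consecutive runs:
  Group 1: 'd' x 3 (positions 0-2)
  Group 2: 'e' x 2 (positions 3-4)
  Group 3: 'b' x 5 (positions 5-9)
  Group 4: 'd' x 4 (positions 10-13)
Total groups: 4

4


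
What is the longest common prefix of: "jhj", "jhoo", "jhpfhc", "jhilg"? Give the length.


Words: jhj, jhoo, jhpfhc, jhilg
  Position 0: all 'j' => match
  Position 1: all 'h' => match
  Position 2: ('j', 'o', 'p', 'i') => mismatch, stop
LCP = "jh" (length 2)

2


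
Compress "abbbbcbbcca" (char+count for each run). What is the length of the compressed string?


Input: abbbbcbbcca
Runs:
  'a' x 1 => "a1"
  'b' x 4 => "b4"
  'c' x 1 => "c1"
  'b' x 2 => "b2"
  'c' x 2 => "c2"
  'a' x 1 => "a1"
Compressed: "a1b4c1b2c2a1"
Compressed length: 12

12


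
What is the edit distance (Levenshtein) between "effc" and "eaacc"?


Computing edit distance: "effc" -> "eaacc"
DP table:
           e    a    a    c    c
      0    1    2    3    4    5
  e   1    0    1    2    3    4
  f   2    1    1    2    3    4
  f   3    2    2    2    3    4
  c   4    3    3    3    2    3
Edit distance = dp[4][5] = 3

3


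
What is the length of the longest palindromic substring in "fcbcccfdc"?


Input: "fcbcccfdc"
Checking substrings for palindromes:
  [1:4] "cbc" (len 3) => palindrome
  [3:6] "ccc" (len 3) => palindrome
  [3:5] "cc" (len 2) => palindrome
  [4:6] "cc" (len 2) => palindrome
Longest palindromic substring: "cbc" with length 3

3


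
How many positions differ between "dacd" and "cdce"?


Comparing "dacd" and "cdce" position by position:
  Position 0: 'd' vs 'c' => DIFFER
  Position 1: 'a' vs 'd' => DIFFER
  Position 2: 'c' vs 'c' => same
  Position 3: 'd' vs 'e' => DIFFER
Positions that differ: 3

3


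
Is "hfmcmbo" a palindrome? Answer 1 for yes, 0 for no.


Input: hfmcmbo
Reversed: obmcmfh
  Compare pos 0 ('h') with pos 6 ('o'): MISMATCH
  Compare pos 1 ('f') with pos 5 ('b'): MISMATCH
  Compare pos 2 ('m') with pos 4 ('m'): match
Result: not a palindrome

0


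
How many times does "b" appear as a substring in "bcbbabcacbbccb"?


Searching for "b" in "bcbbabcacbbccb"
Scanning each position:
  Position 0: "b" => MATCH
  Position 1: "c" => no
  Position 2: "b" => MATCH
  Position 3: "b" => MATCH
  Position 4: "a" => no
  Position 5: "b" => MATCH
  Position 6: "c" => no
  Position 7: "a" => no
  Position 8: "c" => no
  Position 9: "b" => MATCH
  Position 10: "b" => MATCH
  Position 11: "c" => no
  Position 12: "c" => no
  Position 13: "b" => MATCH
Total occurrences: 7

7


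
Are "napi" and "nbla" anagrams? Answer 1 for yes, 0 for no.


Strings: "napi", "nbla"
Sorted first:  ainp
Sorted second: abln
Differ at position 1: 'i' vs 'b' => not anagrams

0


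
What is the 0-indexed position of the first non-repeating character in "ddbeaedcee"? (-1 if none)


Input: ddbeaedcee
Character frequencies:
  'a': 1
  'b': 1
  'c': 1
  'd': 3
  'e': 4
Scanning left to right for freq == 1:
  Position 0 ('d'): freq=3, skip
  Position 1 ('d'): freq=3, skip
  Position 2 ('b'): unique! => answer = 2

2


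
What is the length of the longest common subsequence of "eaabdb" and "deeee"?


LCS of "eaabdb" and "deeee"
DP table:
           d    e    e    e    e
      0    0    0    0    0    0
  e   0    0    1    1    1    1
  a   0    0    1    1    1    1
  a   0    0    1    1    1    1
  b   0    0    1    1    1    1
  d   0    1    1    1    1    1
  b   0    1    1    1    1    1
LCS length = dp[6][5] = 1

1


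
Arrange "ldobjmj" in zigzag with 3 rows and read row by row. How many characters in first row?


Zigzag "ldobjmj" into 3 rows:
Placing characters:
  'l' => row 0
  'd' => row 1
  'o' => row 2
  'b' => row 1
  'j' => row 0
  'm' => row 1
  'j' => row 2
Rows:
  Row 0: "lj"
  Row 1: "dbm"
  Row 2: "oj"
First row length: 2

2


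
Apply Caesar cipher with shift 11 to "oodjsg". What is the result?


Caesar cipher: shift "oodjsg" by 11
  'o' (pos 14) + 11 = pos 25 = 'z'
  'o' (pos 14) + 11 = pos 25 = 'z'
  'd' (pos 3) + 11 = pos 14 = 'o'
  'j' (pos 9) + 11 = pos 20 = 'u'
  's' (pos 18) + 11 = pos 3 = 'd'
  'g' (pos 6) + 11 = pos 17 = 'r'
Result: zzoudr

zzoudr


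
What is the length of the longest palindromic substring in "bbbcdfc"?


Input: "bbbcdfc"
Checking substrings for palindromes:
  [0:3] "bbb" (len 3) => palindrome
  [0:2] "bb" (len 2) => palindrome
  [1:3] "bb" (len 2) => palindrome
Longest palindromic substring: "bbb" with length 3

3


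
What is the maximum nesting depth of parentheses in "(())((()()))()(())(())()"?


Input: "(())((()()))()(())(())()"
Tracking depth:
  Position 0 '(': depth becomes 1
  Position 1 '(': depth becomes 2
  Position 2 ')': depth becomes 1
  Position 3 ')': depth becomes 0
  Position 4 '(': depth becomes 1
  Position 5 '(': depth becomes 2
  Position 6 '(': depth becomes 3
  Position 7 ')': depth becomes 2
  Position 8 '(': depth becomes 3
  Position 9 ')': depth becomes 2
  Position 10 ')': depth becomes 1
  Position 11 ')': depth becomes 0
  Position 12 '(': depth becomes 1
  Position 13 ')': depth becomes 0
  Position 14 '(': depth becomes 1
  Position 15 '(': depth becomes 2
  Position 16 ')': depth becomes 1
  Position 17 ')': depth becomes 0
  Position 18 '(': depth becomes 1
  Position 19 '(': depth becomes 2
  Position 20 ')': depth becomes 1
  Position 21 ')': depth becomes 0
  Position 22 '(': depth becomes 1
  Position 23 ')': depth becomes 0
Maximum depth reached: 3

3


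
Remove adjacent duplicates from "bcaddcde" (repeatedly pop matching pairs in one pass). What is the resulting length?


Input: bcaddcde
Stack-based adjacent duplicate removal:
  Read 'b': push. Stack: b
  Read 'c': push. Stack: bc
  Read 'a': push. Stack: bca
  Read 'd': push. Stack: bcad
  Read 'd': matches stack top 'd' => pop. Stack: bca
  Read 'c': push. Stack: bcac
  Read 'd': push. Stack: bcacd
  Read 'e': push. Stack: bcacde
Final stack: "bcacde" (length 6)

6


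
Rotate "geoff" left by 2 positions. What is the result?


Input: "geoff", rotate left by 2
First 2 characters: "ge"
Remaining characters: "off"
Concatenate remaining + first: "off" + "ge" = "offge"

offge


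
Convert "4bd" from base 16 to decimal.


Input: "4bd" in base 16
Positional expansion:
  Digit '4' (value 4) x 16^2 = 1024
  Digit 'b' (value 11) x 16^1 = 176
  Digit 'd' (value 13) x 16^0 = 13
Sum = 1213

1213


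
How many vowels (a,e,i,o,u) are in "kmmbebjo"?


Input: kmmbebjo
Checking each character:
  'k' at position 0: consonant
  'm' at position 1: consonant
  'm' at position 2: consonant
  'b' at position 3: consonant
  'e' at position 4: vowel (running total: 1)
  'b' at position 5: consonant
  'j' at position 6: consonant
  'o' at position 7: vowel (running total: 2)
Total vowels: 2

2


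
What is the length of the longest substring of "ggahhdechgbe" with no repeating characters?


Input: "ggahhdechgbe"
Sliding window (track last position of each char):
  Position 0 ('g'): window [0,0] length 1 -- new best
  Position 1 ('g'): repeat (last at 0), move window start to 1
  Position 1 ('g'): window [1,1] length 1
  Position 2 ('a'): window [1,2] length 2 -- new best
  Position 3 ('h'): window [1,3] length 3 -- new best
  Position 4 ('h'): repeat (last at 3), move window start to 4
  Position 4 ('h'): window [4,4] length 1
  Position 5 ('d'): window [4,5] length 2
  Position 6 ('e'): window [4,6] length 3
  Position 7 ('c'): window [4,7] length 4 -- new best
  Position 8 ('h'): repeat (last at 4), move window start to 5
  Position 8 ('h'): window [5,8] length 4
  Position 9 ('g'): window [5,9] length 5 -- new best
  Position 10 ('b'): window [5,10] length 6 -- new best
  Position 11 ('e'): repeat (last at 6), move window start to 7
  Position 11 ('e'): window [7,11] length 5
Longest substring with no repeats: "dechgb" with length 6

6


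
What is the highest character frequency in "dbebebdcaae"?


Input: dbebebdcaae
Character counts:
  'a': 2
  'b': 3
  'c': 1
  'd': 2
  'e': 3
Maximum frequency: 3

3


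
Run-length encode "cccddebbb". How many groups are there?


Input: cccddebbb
Scanning for consecutive runs:
  Group 1: 'c' x 3 (positions 0-2)
  Group 2: 'd' x 2 (positions 3-4)
  Group 3: 'e' x 1 (positions 5-5)
  Group 4: 'b' x 3 (positions 6-8)
Total groups: 4

4


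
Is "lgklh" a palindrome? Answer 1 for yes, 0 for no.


Input: lgklh
Reversed: hlkgl
  Compare pos 0 ('l') with pos 4 ('h'): MISMATCH
  Compare pos 1 ('g') with pos 3 ('l'): MISMATCH
Result: not a palindrome

0


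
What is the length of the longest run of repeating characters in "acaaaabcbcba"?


Input: "acaaaabcbcba"
Scanning for longest run:
  Position 1 ('c'): new char, reset run to 1
  Position 2 ('a'): new char, reset run to 1
  Position 3 ('a'): continues run of 'a', length=2
  Position 4 ('a'): continues run of 'a', length=3
  Position 5 ('a'): continues run of 'a', length=4
  Position 6 ('b'): new char, reset run to 1
  Position 7 ('c'): new char, reset run to 1
  Position 8 ('b'): new char, reset run to 1
  Position 9 ('c'): new char, reset run to 1
  Position 10 ('b'): new char, reset run to 1
  Position 11 ('a'): new char, reset run to 1
Longest run: 'a' with length 4

4


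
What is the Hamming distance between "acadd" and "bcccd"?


Comparing "acadd" and "bcccd" position by position:
  Position 0: 'a' vs 'b' => differ
  Position 1: 'c' vs 'c' => same
  Position 2: 'a' vs 'c' => differ
  Position 3: 'd' vs 'c' => differ
  Position 4: 'd' vs 'd' => same
Total differences (Hamming distance): 3

3


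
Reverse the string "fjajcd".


Input: fjajcd
Reading characters right to left:
  Position 5: 'd'
  Position 4: 'c'
  Position 3: 'j'
  Position 2: 'a'
  Position 1: 'j'
  Position 0: 'f'
Reversed: dcjajf

dcjajf


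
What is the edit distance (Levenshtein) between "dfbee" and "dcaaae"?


Computing edit distance: "dfbee" -> "dcaaae"
DP table:
           d    c    a    a    a    e
      0    1    2    3    4    5    6
  d   1    0    1    2    3    4    5
  f   2    1    1    2    3    4    5
  b   3    2    2    2    3    4    5
  e   4    3    3    3    3    4    4
  e   5    4    4    4    4    4    4
Edit distance = dp[5][6] = 4

4


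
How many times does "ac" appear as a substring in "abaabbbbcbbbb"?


Searching for "ac" in "abaabbbbcbbbb"
Scanning each position:
  Position 0: "ab" => no
  Position 1: "ba" => no
  Position 2: "aa" => no
  Position 3: "ab" => no
  Position 4: "bb" => no
  Position 5: "bb" => no
  Position 6: "bb" => no
  Position 7: "bc" => no
  Position 8: "cb" => no
  Position 9: "bb" => no
  Position 10: "bb" => no
  Position 11: "bb" => no
Total occurrences: 0

0


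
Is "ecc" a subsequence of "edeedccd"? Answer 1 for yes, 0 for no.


Check if "ecc" is a subsequence of "edeedccd"
Greedy scan:
  Position 0 ('e'): matches sub[0] = 'e'
  Position 1 ('d'): no match needed
  Position 2 ('e'): no match needed
  Position 3 ('e'): no match needed
  Position 4 ('d'): no match needed
  Position 5 ('c'): matches sub[1] = 'c'
  Position 6 ('c'): matches sub[2] = 'c'
  Position 7 ('d'): no match needed
All 3 characters matched => is a subsequence

1


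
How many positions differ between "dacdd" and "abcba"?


Comparing "dacdd" and "abcba" position by position:
  Position 0: 'd' vs 'a' => DIFFER
  Position 1: 'a' vs 'b' => DIFFER
  Position 2: 'c' vs 'c' => same
  Position 3: 'd' vs 'b' => DIFFER
  Position 4: 'd' vs 'a' => DIFFER
Positions that differ: 4

4


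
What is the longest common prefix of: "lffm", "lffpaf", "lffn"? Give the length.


Words: lffm, lffpaf, lffn
  Position 0: all 'l' => match
  Position 1: all 'f' => match
  Position 2: all 'f' => match
  Position 3: ('m', 'p', 'n') => mismatch, stop
LCP = "lff" (length 3)

3


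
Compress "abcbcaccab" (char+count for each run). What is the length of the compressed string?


Input: abcbcaccab
Runs:
  'a' x 1 => "a1"
  'b' x 1 => "b1"
  'c' x 1 => "c1"
  'b' x 1 => "b1"
  'c' x 1 => "c1"
  'a' x 1 => "a1"
  'c' x 2 => "c2"
  'a' x 1 => "a1"
  'b' x 1 => "b1"
Compressed: "a1b1c1b1c1a1c2a1b1"
Compressed length: 18

18


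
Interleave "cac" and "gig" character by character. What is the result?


Interleaving "cac" and "gig":
  Position 0: 'c' from first, 'g' from second => "cg"
  Position 1: 'a' from first, 'i' from second => "ai"
  Position 2: 'c' from first, 'g' from second => "cg"
Result: cgaicg

cgaicg


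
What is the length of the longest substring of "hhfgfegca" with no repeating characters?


Input: "hhfgfegca"
Sliding window (track last position of each char):
  Position 0 ('h'): window [0,0] length 1 -- new best
  Position 1 ('h'): repeat (last at 0), move window start to 1
  Position 1 ('h'): window [1,1] length 1
  Position 2 ('f'): window [1,2] length 2 -- new best
  Position 3 ('g'): window [1,3] length 3 -- new best
  Position 4 ('f'): repeat (last at 2), move window start to 3
  Position 4 ('f'): window [3,4] length 2
  Position 5 ('e'): window [3,5] length 3
  Position 6 ('g'): repeat (last at 3), move window start to 4
  Position 6 ('g'): window [4,6] length 3
  Position 7 ('c'): window [4,7] length 4 -- new best
  Position 8 ('a'): window [4,8] length 5 -- new best
Longest substring with no repeats: "fegca" with length 5

5


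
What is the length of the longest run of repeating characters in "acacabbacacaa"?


Input: "acacabbacacaa"
Scanning for longest run:
  Position 1 ('c'): new char, reset run to 1
  Position 2 ('a'): new char, reset run to 1
  Position 3 ('c'): new char, reset run to 1
  Position 4 ('a'): new char, reset run to 1
  Position 5 ('b'): new char, reset run to 1
  Position 6 ('b'): continues run of 'b', length=2
  Position 7 ('a'): new char, reset run to 1
  Position 8 ('c'): new char, reset run to 1
  Position 9 ('a'): new char, reset run to 1
  Position 10 ('c'): new char, reset run to 1
  Position 11 ('a'): new char, reset run to 1
  Position 12 ('a'): continues run of 'a', length=2
Longest run: 'b' with length 2

2


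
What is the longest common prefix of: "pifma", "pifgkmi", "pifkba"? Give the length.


Words: pifma, pifgkmi, pifkba
  Position 0: all 'p' => match
  Position 1: all 'i' => match
  Position 2: all 'f' => match
  Position 3: ('m', 'g', 'k') => mismatch, stop
LCP = "pif" (length 3)

3


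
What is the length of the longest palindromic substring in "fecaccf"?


Input: "fecaccf"
Checking substrings for palindromes:
  [2:5] "cac" (len 3) => palindrome
  [4:6] "cc" (len 2) => palindrome
Longest palindromic substring: "cac" with length 3

3


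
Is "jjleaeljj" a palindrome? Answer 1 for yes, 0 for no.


Input: jjleaeljj
Reversed: jjleaeljj
  Compare pos 0 ('j') with pos 8 ('j'): match
  Compare pos 1 ('j') with pos 7 ('j'): match
  Compare pos 2 ('l') with pos 6 ('l'): match
  Compare pos 3 ('e') with pos 5 ('e'): match
Result: palindrome

1


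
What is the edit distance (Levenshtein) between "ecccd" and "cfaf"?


Computing edit distance: "ecccd" -> "cfaf"
DP table:
           c    f    a    f
      0    1    2    3    4
  e   1    1    2    3    4
  c   2    1    2    3    4
  c   3    2    2    3    4
  c   4    3    3    3    4
  d   5    4    4    4    4
Edit distance = dp[5][4] = 4

4


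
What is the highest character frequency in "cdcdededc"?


Input: cdcdededc
Character counts:
  'c': 3
  'd': 4
  'e': 2
Maximum frequency: 4

4


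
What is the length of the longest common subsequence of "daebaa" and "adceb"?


LCS of "daebaa" and "adceb"
DP table:
           a    d    c    e    b
      0    0    0    0    0    0
  d   0    0    1    1    1    1
  a   0    1    1    1    1    1
  e   0    1    1    1    2    2
  b   0    1    1    1    2    3
  a   0    1    1    1    2    3
  a   0    1    1    1    2    3
LCS length = dp[6][5] = 3

3


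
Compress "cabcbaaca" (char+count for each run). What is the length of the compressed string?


Input: cabcbaaca
Runs:
  'c' x 1 => "c1"
  'a' x 1 => "a1"
  'b' x 1 => "b1"
  'c' x 1 => "c1"
  'b' x 1 => "b1"
  'a' x 2 => "a2"
  'c' x 1 => "c1"
  'a' x 1 => "a1"
Compressed: "c1a1b1c1b1a2c1a1"
Compressed length: 16

16


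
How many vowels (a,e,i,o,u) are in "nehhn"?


Input: nehhn
Checking each character:
  'n' at position 0: consonant
  'e' at position 1: vowel (running total: 1)
  'h' at position 2: consonant
  'h' at position 3: consonant
  'n' at position 4: consonant
Total vowels: 1

1


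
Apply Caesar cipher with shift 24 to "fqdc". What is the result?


Caesar cipher: shift "fqdc" by 24
  'f' (pos 5) + 24 = pos 3 = 'd'
  'q' (pos 16) + 24 = pos 14 = 'o'
  'd' (pos 3) + 24 = pos 1 = 'b'
  'c' (pos 2) + 24 = pos 0 = 'a'
Result: doba

doba


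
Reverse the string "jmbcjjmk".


Input: jmbcjjmk
Reading characters right to left:
  Position 7: 'k'
  Position 6: 'm'
  Position 5: 'j'
  Position 4: 'j'
  Position 3: 'c'
  Position 2: 'b'
  Position 1: 'm'
  Position 0: 'j'
Reversed: kmjjcbmj

kmjjcbmj


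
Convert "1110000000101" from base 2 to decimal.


Input: "1110000000101" in base 2
Positional expansion:
  Digit '1' (value 1) x 2^12 = 4096
  Digit '1' (value 1) x 2^11 = 2048
  Digit '1' (value 1) x 2^10 = 1024
  Digit '0' (value 0) x 2^9 = 0
  Digit '0' (value 0) x 2^8 = 0
  Digit '0' (value 0) x 2^7 = 0
  Digit '0' (value 0) x 2^6 = 0
  Digit '0' (value 0) x 2^5 = 0
  Digit '0' (value 0) x 2^4 = 0
  Digit '0' (value 0) x 2^3 = 0
  Digit '1' (value 1) x 2^2 = 4
  Digit '0' (value 0) x 2^1 = 0
  Digit '1' (value 1) x 2^0 = 1
Sum = 7173

7173


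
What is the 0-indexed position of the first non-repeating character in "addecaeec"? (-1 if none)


Input: addecaeec
Character frequencies:
  'a': 2
  'c': 2
  'd': 2
  'e': 3
Scanning left to right for freq == 1:
  Position 0 ('a'): freq=2, skip
  Position 1 ('d'): freq=2, skip
  Position 2 ('d'): freq=2, skip
  Position 3 ('e'): freq=3, skip
  Position 4 ('c'): freq=2, skip
  Position 5 ('a'): freq=2, skip
  Position 6 ('e'): freq=3, skip
  Position 7 ('e'): freq=3, skip
  Position 8 ('c'): freq=2, skip
  No unique character found => answer = -1

-1


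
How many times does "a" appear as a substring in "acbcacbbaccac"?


Searching for "a" in "acbcacbbaccac"
Scanning each position:
  Position 0: "a" => MATCH
  Position 1: "c" => no
  Position 2: "b" => no
  Position 3: "c" => no
  Position 4: "a" => MATCH
  Position 5: "c" => no
  Position 6: "b" => no
  Position 7: "b" => no
  Position 8: "a" => MATCH
  Position 9: "c" => no
  Position 10: "c" => no
  Position 11: "a" => MATCH
  Position 12: "c" => no
Total occurrences: 4

4


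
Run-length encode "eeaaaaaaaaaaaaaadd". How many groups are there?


Input: eeaaaaaaaaaaaaaadd
Scanning for consecutive runs:
  Group 1: 'e' x 2 (positions 0-1)
  Group 2: 'a' x 14 (positions 2-15)
  Group 3: 'd' x 2 (positions 16-17)
Total groups: 3

3


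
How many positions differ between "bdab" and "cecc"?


Comparing "bdab" and "cecc" position by position:
  Position 0: 'b' vs 'c' => DIFFER
  Position 1: 'd' vs 'e' => DIFFER
  Position 2: 'a' vs 'c' => DIFFER
  Position 3: 'b' vs 'c' => DIFFER
Positions that differ: 4

4


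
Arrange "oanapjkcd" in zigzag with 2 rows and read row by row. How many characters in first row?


Zigzag "oanapjkcd" into 2 rows:
Placing characters:
  'o' => row 0
  'a' => row 1
  'n' => row 0
  'a' => row 1
  'p' => row 0
  'j' => row 1
  'k' => row 0
  'c' => row 1
  'd' => row 0
Rows:
  Row 0: "onpkd"
  Row 1: "aajc"
First row length: 5

5


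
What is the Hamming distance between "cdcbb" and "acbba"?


Comparing "cdcbb" and "acbba" position by position:
  Position 0: 'c' vs 'a' => differ
  Position 1: 'd' vs 'c' => differ
  Position 2: 'c' vs 'b' => differ
  Position 3: 'b' vs 'b' => same
  Position 4: 'b' vs 'a' => differ
Total differences (Hamming distance): 4

4


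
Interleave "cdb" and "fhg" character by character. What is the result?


Interleaving "cdb" and "fhg":
  Position 0: 'c' from first, 'f' from second => "cf"
  Position 1: 'd' from first, 'h' from second => "dh"
  Position 2: 'b' from first, 'g' from second => "bg"
Result: cfdhbg

cfdhbg


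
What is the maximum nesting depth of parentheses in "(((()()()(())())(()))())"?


Input: "(((()()()(())())(()))())"
Tracking depth:
  Position 0 '(': depth becomes 1
  Position 1 '(': depth becomes 2
  Position 2 '(': depth becomes 3
  Position 3 '(': depth becomes 4
  Position 4 ')': depth becomes 3
  Position 5 '(': depth becomes 4
  Position 6 ')': depth becomes 3
  Position 7 '(': depth becomes 4
  Position 8 ')': depth becomes 3
  Position 9 '(': depth becomes 4
  Position 10 '(': depth becomes 5
  Position 11 ')': depth becomes 4
  Position 12 ')': depth becomes 3
  Position 13 '(': depth becomes 4
  Position 14 ')': depth becomes 3
  Position 15 ')': depth becomes 2
  Position 16 '(': depth becomes 3
  Position 17 '(': depth becomes 4
  Position 18 ')': depth becomes 3
  Position 19 ')': depth becomes 2
  Position 20 ')': depth becomes 1
  Position 21 '(': depth becomes 2
  Position 22 ')': depth becomes 1
  Position 23 ')': depth becomes 0
Maximum depth reached: 5

5
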